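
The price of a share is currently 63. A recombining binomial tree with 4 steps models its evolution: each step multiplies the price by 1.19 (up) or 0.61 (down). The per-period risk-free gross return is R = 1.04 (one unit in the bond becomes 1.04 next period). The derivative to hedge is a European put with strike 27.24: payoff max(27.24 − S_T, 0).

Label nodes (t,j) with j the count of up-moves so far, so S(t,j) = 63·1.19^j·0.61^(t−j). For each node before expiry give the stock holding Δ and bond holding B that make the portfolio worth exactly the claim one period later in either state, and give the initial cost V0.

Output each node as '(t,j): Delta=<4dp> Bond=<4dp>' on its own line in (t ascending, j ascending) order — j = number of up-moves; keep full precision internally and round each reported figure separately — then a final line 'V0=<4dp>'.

(0,0): Delta=-0.0405 Bond=3.0700
(1,0): Delta=-0.1856 Bond=8.7703
(1,1): Delta=-0.0145 Bond=1.2472
(2,0): Delta=-0.6877 Bond=20.8908
(2,1): Delta=-0.0958 Bond=5.0154
(2,2): Delta=0.0000 Bond=0.0000
(3,0): Delta=-1.0000 Bond=26.1923
(3,1): Delta=-0.6318 Bond=20.1685
(3,2): Delta=0.0000 Bond=0.0000
(3,3): Delta=0.0000 Bond=0.0000
V0=0.5191

No-arbitrage ⇒ martingale measure with p* = (R−d)/(u−d) = 0.7414.
Terminal values V(4,·): V(4,0)=18.5171, V(4,1)=10.2232, V(4,2)=0.0000, V(4,3)=0.0000, V(4,4)=0.0000
(3,0): S=14.2998. Δ = (V_up−V_dn)/(S_up−S_dn) = (10.2232−18.5171)/(17.0168−8.7229) = -1.0000. V = [p*·10.2232 + (1−p*)·18.5171]/1.04 = 11.8925. B = V − Δ·S = 26.1923.
(3,1): S=27.8963. Δ = (V_up−V_dn)/(S_up−S_dn) = (0.0000−10.2232)/(33.1966−17.0168) = -0.6318. V = [p*·0.0000 + (1−p*)·10.2232]/1.04 = 2.5422. B = V − Δ·S = 20.1685.
(3,2): S=54.4207. Δ = (V_up−V_dn)/(S_up−S_dn) = (0.0000−0.0000)/(64.7607−33.1966) = 0.0000. V = [p*·0.0000 + (1−p*)·0.0000]/1.04 = 0.0000. B = V − Δ·S = 0.0000.
(3,3): S=106.1650. Δ = (V_up−V_dn)/(S_up−S_dn) = (0.0000−0.0000)/(126.3364−64.7607) = 0.0000. V = [p*·0.0000 + (1−p*)·0.0000]/1.04 = 0.0000. B = V − Δ·S = 0.0000.
(2,0): S=23.4423. Δ = (V_up−V_dn)/(S_up−S_dn) = (2.5422−11.8925)/(27.8963−14.2998) = -0.6877. V = [p*·2.5422 + (1−p*)·11.8925]/1.04 = 4.7696. B = V − Δ·S = 20.8908.
(2,1): S=45.7317. Δ = (V_up−V_dn)/(S_up−S_dn) = (0.0000−2.5422)/(54.4207−27.8963) = -0.0958. V = [p*·0.0000 + (1−p*)·2.5422]/1.04 = 0.6322. B = V − Δ·S = 5.0154.
(2,2): S=89.2143. Δ = (V_up−V_dn)/(S_up−S_dn) = (0.0000−0.0000)/(106.1650−54.4207) = 0.0000. V = [p*·0.0000 + (1−p*)·0.0000]/1.04 = 0.0000. B = V − Δ·S = 0.0000.
(1,0): S=38.4300. Δ = (V_up−V_dn)/(S_up−S_dn) = (0.6322−4.7696)/(45.7317−23.4423) = -0.1856. V = [p*·0.6322 + (1−p*)·4.7696]/1.04 = 1.6367. B = V − Δ·S = 8.7703.
(1,1): S=74.9700. Δ = (V_up−V_dn)/(S_up−S_dn) = (0.0000−0.6322)/(89.2143−45.7317) = -0.0145. V = [p*·0.0000 + (1−p*)·0.6322]/1.04 = 0.1572. B = V − Δ·S = 1.2472.
(0,0): S=63.0000. Δ = (V_up−V_dn)/(S_up−S_dn) = (0.1572−1.6367)/(74.9700−38.4300) = -0.0405. V = [p*·0.1572 + (1−p*)·1.6367]/1.04 = 0.5191. B = V − Δ·S = 3.0700.
Each (Δ,B) replicates both successor values, so the strategy is self-financing and V0 is arbitrage-free.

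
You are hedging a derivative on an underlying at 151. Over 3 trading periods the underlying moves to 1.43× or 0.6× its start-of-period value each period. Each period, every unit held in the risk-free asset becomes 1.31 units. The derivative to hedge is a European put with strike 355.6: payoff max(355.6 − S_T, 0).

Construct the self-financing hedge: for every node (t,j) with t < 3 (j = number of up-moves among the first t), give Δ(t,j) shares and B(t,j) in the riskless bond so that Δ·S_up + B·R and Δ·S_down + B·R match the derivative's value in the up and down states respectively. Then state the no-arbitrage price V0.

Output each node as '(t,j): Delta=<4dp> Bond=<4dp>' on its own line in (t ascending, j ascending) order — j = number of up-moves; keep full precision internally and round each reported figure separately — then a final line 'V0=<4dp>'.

Under the risk-neutral measure, an up-move has probability p* = (R−d)/(u−d) = 0.8554 and values discount at R = 1.31.
Payoff layer (t=3): V(3,0)=322.9840, V(3,1)=277.8652, V(3,2)=170.3321, V(3,3)=0.0000
(2,0): S=54.3600. Δ = (V_up−V_dn)/(S_up−S_dn) = (277.8652−322.9840)/(77.7348−32.6160) = -1.0000. V = [p*·277.8652 + (1−p*)·322.9840]/1.31 = 217.0904. B = V − Δ·S = 271.4504.
(2,1): S=129.5580. Δ = (V_up−V_dn)/(S_up−S_dn) = (170.3321−277.8652)/(185.2679−77.7348) = -1.0000. V = [p*·170.3321 + (1−p*)·277.8652]/1.31 = 141.8924. B = V − Δ·S = 271.4504.
(2,2): S=308.7799. Δ = (V_up−V_dn)/(S_up−S_dn) = (0.0000−170.3321)/(441.5553−185.2679) = -0.6646. V = [p*·0.0000 + (1−p*)·170.3321]/1.31 = 18.7987. B = V − Δ·S = 224.0181.
(1,0): S=90.6000. Δ = (V_up−V_dn)/(S_up−S_dn) = (141.8924−217.0904)/(129.5580−54.3600) = -1.0000. V = [p*·141.8924 + (1−p*)·217.0904]/1.31 = 116.6140. B = V − Δ·S = 207.2140.
(1,1): S=215.9300. Δ = (V_up−V_dn)/(S_up−S_dn) = (18.7987−141.8924)/(308.7799−129.5580) = -0.6868. V = [p*·18.7987 + (1−p*)·141.8924]/1.31 = 27.9354. B = V − Δ·S = 176.2410.
(0,0): S=151.0000. Δ = (V_up−V_dn)/(S_up−S_dn) = (27.9354−116.6140)/(215.9300−90.6000) = -0.7076. V = [p*·27.9354 + (1−p*)·116.6140]/1.31 = 31.1118. B = V − Δ·S = 137.9535.
The time-0 hedge costs 31.1118, which is the no-arbitrage price.

(0,0): Delta=-0.7076 Bond=137.9535
(1,0): Delta=-1.0000 Bond=207.2140
(1,1): Delta=-0.6868 Bond=176.2410
(2,0): Delta=-1.0000 Bond=271.4504
(2,1): Delta=-1.0000 Bond=271.4504
(2,2): Delta=-0.6646 Bond=224.0181
V0=31.1118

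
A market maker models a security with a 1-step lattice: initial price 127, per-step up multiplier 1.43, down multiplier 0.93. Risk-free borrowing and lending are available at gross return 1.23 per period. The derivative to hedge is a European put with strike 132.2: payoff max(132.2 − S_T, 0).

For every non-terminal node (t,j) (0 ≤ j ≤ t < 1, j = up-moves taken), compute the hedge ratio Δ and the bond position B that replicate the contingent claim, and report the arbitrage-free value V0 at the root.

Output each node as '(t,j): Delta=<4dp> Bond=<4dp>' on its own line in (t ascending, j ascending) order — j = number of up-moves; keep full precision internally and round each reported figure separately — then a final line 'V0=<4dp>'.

(0,0): Delta=-0.2219 Bond=32.7621
V0=4.5821

The replicating-portfolio and risk-neutral prices coincide; use p* = (1.23−0.93)/(1.43−0.93) = 0.6000 for the latter.
Terminal values V(1,·): V(1,0)=14.0900, V(1,1)=0.0000
  t=0,j=0: stock 127.0000 → up 181.6100 (V=0.0000), down 118.1100 (V=14.0900). Price 4.5821; hedge Δ=-0.2219, bond B=32.7621.
The time-0 hedge costs 4.5821, which is the no-arbitrage price.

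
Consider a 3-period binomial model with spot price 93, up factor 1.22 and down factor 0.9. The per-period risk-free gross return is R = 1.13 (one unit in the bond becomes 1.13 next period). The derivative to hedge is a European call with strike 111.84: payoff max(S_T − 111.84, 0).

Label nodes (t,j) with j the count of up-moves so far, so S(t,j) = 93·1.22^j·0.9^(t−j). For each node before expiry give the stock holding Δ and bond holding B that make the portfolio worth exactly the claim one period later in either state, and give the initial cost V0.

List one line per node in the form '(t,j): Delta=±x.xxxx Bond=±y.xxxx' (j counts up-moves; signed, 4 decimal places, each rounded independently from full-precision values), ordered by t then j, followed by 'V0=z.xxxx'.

Under the risk-neutral measure, an up-move has probability p* = (R−d)/(u−d) = 0.7187 and values discount at R = 1.13.
Terminal payoffs: V(3,0)=0.0000, V(3,1)=0.0000, V(3,2)=12.7391, V(3,3)=57.0339
Node (2,0) S=75.3300: V=(p*·0.0000+(1−p*)·0.0000)/1.13=0.0000; Δ=(0.0000−0.0000)/(91.9026−67.7970)=0.0000; B=V−Δ·S=0.0000
Node (2,1) S=102.1140: V=(p*·12.7391+(1−p*)·0.0000)/1.13=8.1028; Δ=(12.7391−0.0000)/(124.5791−91.9026)=0.3899; B=V−Δ·S=-31.7068
Node (2,2) S=138.4212: V=(p*·57.0339+(1−p*)·12.7391)/1.13=39.4477; Δ=(57.0339−12.7391)/(168.8739−124.5791)=1.0000; B=V−Δ·S=-98.9735
Node (1,0) S=83.7000: V=(p*·8.1028+(1−p*)·0.0000)/1.13=5.1539; Δ=(8.1028−0.0000)/(102.1140−75.3300)=0.3025; B=V−Δ·S=-20.1675
Node (1,1) S=113.4600: V=(p*·39.4477+(1−p*)·8.1028)/1.13=27.1080; Δ=(39.4477−8.1028)/(138.4212−102.1140)=0.8633; B=V−Δ·S=-70.8449
Node (0,0) S=93.0000: V=(p*·27.1080+(1−p*)·5.1539)/1.13=18.5251; Δ=(27.1080−5.1539)/(113.4600−83.7000)=0.7377; B=V−Δ·S=-50.0813
Check: Δ(0,0)·S0 + B(0,0) = 18.5251 = V0.

(0,0): Delta=0.7377 Bond=-50.0813
(1,0): Delta=0.3025 Bond=-20.1675
(1,1): Delta=0.8633 Bond=-70.8449
(2,0): Delta=0.0000 Bond=0.0000
(2,1): Delta=0.3899 Bond=-31.7068
(2,2): Delta=1.0000 Bond=-98.9735
V0=18.5251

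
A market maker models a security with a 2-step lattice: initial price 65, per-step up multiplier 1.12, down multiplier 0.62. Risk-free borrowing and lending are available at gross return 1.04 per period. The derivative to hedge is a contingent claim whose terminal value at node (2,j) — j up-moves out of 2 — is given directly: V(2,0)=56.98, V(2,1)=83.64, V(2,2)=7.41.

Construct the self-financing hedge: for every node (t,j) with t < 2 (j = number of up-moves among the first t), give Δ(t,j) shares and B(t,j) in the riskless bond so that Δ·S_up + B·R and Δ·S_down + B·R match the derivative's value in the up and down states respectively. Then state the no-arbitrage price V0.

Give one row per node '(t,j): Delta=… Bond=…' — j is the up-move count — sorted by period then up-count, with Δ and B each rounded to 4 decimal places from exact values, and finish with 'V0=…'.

The replicating-portfolio and risk-neutral prices coincide; use p* = (1.04−0.62)/(1.12−0.62) = 0.8400 for the latter.
Terminal payoffs: V(2,0)=56.9800, V(2,1)=83.6400, V(2,2)=7.4100
  t=1,j=0: stock 40.3000 → up 45.1360 (V=83.6400), down 24.9860 (V=56.9800). Price 76.3215; hedge Δ=1.3231, bond B=23.0015.
  t=1,j=1: stock 72.8000 → up 81.5360 (V=7.4100), down 45.1360 (V=83.6400). Price 18.8527; hedge Δ=-2.0942, bond B=171.3127.
  t=0,j=0: stock 65.0000 → up 72.8000 (V=18.8527), down 40.3000 (V=76.3215). Price 26.9689; hedge Δ=-1.7683, bond B=141.9066.
Root portfolio cost Δ·65+B reproduces V0=26.9689.

(0,0): Delta=-1.7683 Bond=141.9066
(1,0): Delta=1.3231 Bond=23.0015
(1,1): Delta=-2.0942 Bond=171.3127
V0=26.9689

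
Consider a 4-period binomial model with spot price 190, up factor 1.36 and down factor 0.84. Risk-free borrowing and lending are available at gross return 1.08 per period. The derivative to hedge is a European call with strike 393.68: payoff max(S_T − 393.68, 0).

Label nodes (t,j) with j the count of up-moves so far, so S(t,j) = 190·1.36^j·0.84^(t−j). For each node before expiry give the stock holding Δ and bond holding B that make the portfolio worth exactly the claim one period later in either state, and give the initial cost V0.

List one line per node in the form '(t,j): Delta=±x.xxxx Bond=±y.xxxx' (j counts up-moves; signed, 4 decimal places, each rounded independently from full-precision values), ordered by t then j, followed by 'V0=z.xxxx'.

No-arbitrage ⇒ martingale measure with p* = (R−d)/(u−d) = 0.4615.
Payoff layer (t=4): V(4,0)=0.0000, V(4,1)=0.0000, V(4,2)=0.0000, V(4,3)=7.7868, V(4,4)=256.3138
(3,0): S=112.6138. Δ = (V_up−V_dn)/(S_up−S_dn) = (0.0000−0.0000)/(153.1547−94.5956) = 0.0000. V = [p*·0.0000 + (1−p*)·0.0000]/1.08 = 0.0000. B = V − Δ·S = 0.0000.
(3,1): S=182.3270. Δ = (V_up−V_dn)/(S_up−S_dn) = (0.0000−0.0000)/(247.9648−153.1547) = 0.0000. V = [p*·0.0000 + (1−p*)·0.0000]/1.08 = 0.0000. B = V − Δ·S = 0.0000.
(3,2): S=295.1962. Δ = (V_up−V_dn)/(S_up−S_dn) = (7.7868−0.0000)/(401.4668−247.9648) = 0.0507. V = [p*·7.7868 + (1−p*)·0.0000]/1.08 = 3.3277. B = V − Δ·S = -11.6469.
(3,3): S=477.9366. Δ = (V_up−V_dn)/(S_up−S_dn) = (256.3138−7.7868)/(649.9938−401.4668) = 1.0000. V = [p*·256.3138 + (1−p*)·7.7868]/1.08 = 113.4181. B = V − Δ·S = -364.5185.
(2,0): S=134.0640. Δ = (V_up−V_dn)/(S_up−S_dn) = (0.0000−0.0000)/(182.3270−112.6138) = 0.0000. V = [p*·0.0000 + (1−p*)·0.0000]/1.08 = 0.0000. B = V − Δ·S = 0.0000.
(2,1): S=217.0560. Δ = (V_up−V_dn)/(S_up−S_dn) = (3.3277−0.0000)/(295.1962−182.3270) = 0.0295. V = [p*·3.3277 + (1−p*)·0.0000]/1.08 = 1.4221. B = V − Δ·S = -4.9773.
(2,2): S=351.4240. Δ = (V_up−V_dn)/(S_up−S_dn) = (113.4181−3.3277)/(477.9366−295.1962) = 0.6024. V = [p*·113.4181 + (1−p*)·3.3277]/1.08 = 50.1284. B = V − Δ·S = -161.5840.
(1,0): S=159.6000. Δ = (V_up−V_dn)/(S_up−S_dn) = (1.4221−0.0000)/(217.0560−134.0640) = 0.0171. V = [p*·1.4221 + (1−p*)·0.0000]/1.08 = 0.6077. B = V − Δ·S = -2.1271.
(1,1): S=258.4000. Δ = (V_up−V_dn)/(S_up−S_dn) = (50.1284−1.4221)/(351.4240−217.0560) = 0.3625. V = [p*·50.1284 + (1−p*)·1.4221]/1.08 = 22.1314. B = V − Δ·S = -71.5346.
(0,0): S=190.0000. Δ = (V_up−V_dn)/(S_up−S_dn) = (22.1314−0.6077)/(258.4000−159.6000) = 0.2179. V = [p*·22.1314 + (1−p*)·0.6077]/1.08 = 9.7609. B = V − Δ·S = -31.6308.
Each (Δ,B) replicates both successor values, so the strategy is self-financing and V0 is arbitrage-free.

(0,0): Delta=0.2179 Bond=-31.6308
(1,0): Delta=0.0171 Bond=-2.1271
(1,1): Delta=0.3625 Bond=-71.5346
(2,0): Delta=0.0000 Bond=0.0000
(2,1): Delta=0.0295 Bond=-4.9773
(2,2): Delta=0.6024 Bond=-161.5840
(3,0): Delta=0.0000 Bond=0.0000
(3,1): Delta=0.0000 Bond=0.0000
(3,2): Delta=0.0507 Bond=-11.6469
(3,3): Delta=1.0000 Bond=-364.5185
V0=9.7609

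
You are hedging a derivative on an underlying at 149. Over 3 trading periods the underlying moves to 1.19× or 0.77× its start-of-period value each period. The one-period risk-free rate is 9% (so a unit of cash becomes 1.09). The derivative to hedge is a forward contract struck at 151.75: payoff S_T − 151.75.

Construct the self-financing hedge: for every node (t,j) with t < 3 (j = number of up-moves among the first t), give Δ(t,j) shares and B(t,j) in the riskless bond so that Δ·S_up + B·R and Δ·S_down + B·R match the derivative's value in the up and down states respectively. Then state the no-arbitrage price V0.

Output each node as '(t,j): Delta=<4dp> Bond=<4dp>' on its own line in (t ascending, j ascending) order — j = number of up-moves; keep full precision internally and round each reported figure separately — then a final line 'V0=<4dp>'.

No-arbitrage ⇒ martingale measure with p* = (R−d)/(u−d) = 0.7619.
At expiry t=3: V(3,0)=-83.7266, V(3,1)=-46.6229, V(3,2)=10.7192, V(3,3)=99.3387
Node (2,0) S=88.3421: V=(p*·-46.6229+(1−p*)·-83.7266)/1.09=-50.8781; Δ=(-46.6229−-83.7266)/(105.1271−68.0234)=1.0000; B=V−Δ·S=-139.2202
Node (2,1) S=136.5287: V=(p*·10.7192+(1−p*)·-46.6229)/1.09=-2.6915; Δ=(10.7192−-46.6229)/(162.4692−105.1271)=1.0000; B=V−Δ·S=-139.2202
Node (2,2) S=210.9989: V=(p*·99.3387+(1−p*)·10.7192)/1.09=71.7787; Δ=(99.3387−10.7192)/(251.0887−162.4692)=1.0000; B=V−Δ·S=-139.2202
Node (1,0) S=114.7300: V=(p*·-2.6915+(1−p*)·-50.8781)/1.09=-12.9949; Δ=(-2.6915−-50.8781)/(136.5287−88.3421)=1.0000; B=V−Δ·S=-127.7249
Node (1,1) S=177.3100: V=(p*·71.7787+(1−p*)·-2.6915)/1.09=49.5851; Δ=(71.7787−-2.6915)/(210.9989−136.5287)=1.0000; B=V−Δ·S=-127.7249
Node (0,0) S=149.0000: V=(p*·49.5851+(1−p*)·-12.9949)/1.09=31.8212; Δ=(49.5851−-12.9949)/(177.3100−114.7300)=1.0000; B=V−Δ·S=-117.1788
Self-financing check: at every node Δ·S+B equals the discounted successor values.

(0,0): Delta=1.0000 Bond=-117.1788
(1,0): Delta=1.0000 Bond=-127.7249
(1,1): Delta=1.0000 Bond=-127.7249
(2,0): Delta=1.0000 Bond=-139.2202
(2,1): Delta=1.0000 Bond=-139.2202
(2,2): Delta=1.0000 Bond=-139.2202
V0=31.8212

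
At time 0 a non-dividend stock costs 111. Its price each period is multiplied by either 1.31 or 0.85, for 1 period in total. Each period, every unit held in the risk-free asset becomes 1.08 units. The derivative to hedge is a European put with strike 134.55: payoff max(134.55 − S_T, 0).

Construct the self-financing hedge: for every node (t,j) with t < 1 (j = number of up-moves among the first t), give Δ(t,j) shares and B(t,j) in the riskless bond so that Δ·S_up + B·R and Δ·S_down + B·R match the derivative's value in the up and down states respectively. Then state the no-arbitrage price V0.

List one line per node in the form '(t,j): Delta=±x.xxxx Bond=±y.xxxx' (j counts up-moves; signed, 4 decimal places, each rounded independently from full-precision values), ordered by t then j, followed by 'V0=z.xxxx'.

(0,0): Delta=-0.7873 Bond=106.0024
V0=18.6111

Risk-neutral probability p* = (R−d)/(u−d) = (1.08−0.85)/(1.31−0.85) = 0.5000.
At expiry t=1: V(1,0)=40.2000, V(1,1)=0.0000
Node (0,0) S=111.0000: V=(p*·0.0000+(1−p*)·40.2000)/1.08=18.6111; Δ=(0.0000−40.2000)/(145.4100−94.3500)=-0.7873; B=V−Δ·S=106.0024
Check: Δ(0,0)·S0 + B(0,0) = 18.6111 = V0.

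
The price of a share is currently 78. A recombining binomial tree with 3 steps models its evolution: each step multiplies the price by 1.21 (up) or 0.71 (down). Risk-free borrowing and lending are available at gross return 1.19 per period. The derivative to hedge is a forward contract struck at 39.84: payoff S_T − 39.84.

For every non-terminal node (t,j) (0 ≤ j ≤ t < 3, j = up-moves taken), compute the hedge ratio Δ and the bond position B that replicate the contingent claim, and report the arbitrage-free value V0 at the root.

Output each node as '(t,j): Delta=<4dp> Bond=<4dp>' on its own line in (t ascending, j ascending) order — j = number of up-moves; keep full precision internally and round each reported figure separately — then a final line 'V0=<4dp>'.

(0,0): Delta=1.0000 Bond=-23.6417
(1,0): Delta=1.0000 Bond=-28.1336
(1,1): Delta=1.0000 Bond=-28.1336
(2,0): Delta=1.0000 Bond=-33.4790
(2,1): Delta=1.0000 Bond=-33.4790
(2,2): Delta=1.0000 Bond=-33.4790
V0=54.3583

Under the risk-neutral measure, an up-move has probability p* = (R−d)/(u−d) = 0.9600 and values discount at R = 1.19.
Terminal payoffs: V(3,0)=-11.9229, V(3,1)=7.7370, V(3,2)=41.2419, V(3,3)=98.3418
(2,0): S=39.3198. Δ = (V_up−V_dn)/(S_up−S_dn) = (7.7370−-11.9229)/(47.5770−27.9171) = 1.0000. V = [p*·7.7370 + (1−p*)·-11.9229]/1.19 = 5.8408. B = V − Δ·S = -33.4790.
(2,1): S=67.0098. Δ = (V_up−V_dn)/(S_up−S_dn) = (41.2419−7.7370)/(81.0819−47.5770) = 1.0000. V = [p*·41.2419 + (1−p*)·7.7370]/1.19 = 33.5308. B = V − Δ·S = -33.4790.
(2,2): S=114.1998. Δ = (V_up−V_dn)/(S_up−S_dn) = (98.3418−41.2419)/(138.1818−81.0819) = 1.0000. V = [p*·98.3418 + (1−p*)·41.2419]/1.19 = 80.7208. B = V − Δ·S = -33.4790.
(1,0): S=55.3800. Δ = (V_up−V_dn)/(S_up−S_dn) = (33.5308−5.8408)/(67.0098−39.3198) = 1.0000. V = [p*·33.5308 + (1−p*)·5.8408]/1.19 = 27.2464. B = V − Δ·S = -28.1336.
(1,1): S=94.3800. Δ = (V_up−V_dn)/(S_up−S_dn) = (80.7208−33.5308)/(114.1998−67.0098) = 1.0000. V = [p*·80.7208 + (1−p*)·33.5308]/1.19 = 66.2464. B = V − Δ·S = -28.1336.
(0,0): S=78.0000. Δ = (V_up−V_dn)/(S_up−S_dn) = (66.2464−27.2464)/(94.3800−55.3800) = 1.0000. V = [p*·66.2464 + (1−p*)·27.2464]/1.19 = 54.3583. B = V − Δ·S = -23.6417.
Check: Δ(0,0)·S0 + B(0,0) = 54.3583 = V0.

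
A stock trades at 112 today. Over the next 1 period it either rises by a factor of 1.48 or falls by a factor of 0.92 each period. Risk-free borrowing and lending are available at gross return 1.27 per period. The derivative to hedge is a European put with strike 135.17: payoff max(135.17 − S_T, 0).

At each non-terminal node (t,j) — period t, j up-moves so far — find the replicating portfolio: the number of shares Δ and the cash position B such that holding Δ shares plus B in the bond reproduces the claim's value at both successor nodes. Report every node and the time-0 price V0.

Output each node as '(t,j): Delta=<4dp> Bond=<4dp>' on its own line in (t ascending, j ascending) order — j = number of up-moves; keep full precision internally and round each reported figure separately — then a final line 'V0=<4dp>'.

(0,0): Delta=-0.5123 Bond=66.8622
V0=9.4872

Since d<R<u, set p* = (R−d)/(u−d) = 0.6250; price each node as the discounted p*-expectation of its children.
Terminal values V(1,·): V(1,0)=32.1300, V(1,1)=0.0000
  t=0,j=0: stock 112.0000 → up 165.7600 (V=0.0000), down 103.0400 (V=32.1300). Price 9.4872; hedge Δ=-0.5123, bond B=66.8622.
The time-0 hedge costs 9.4872, which is the no-arbitrage price.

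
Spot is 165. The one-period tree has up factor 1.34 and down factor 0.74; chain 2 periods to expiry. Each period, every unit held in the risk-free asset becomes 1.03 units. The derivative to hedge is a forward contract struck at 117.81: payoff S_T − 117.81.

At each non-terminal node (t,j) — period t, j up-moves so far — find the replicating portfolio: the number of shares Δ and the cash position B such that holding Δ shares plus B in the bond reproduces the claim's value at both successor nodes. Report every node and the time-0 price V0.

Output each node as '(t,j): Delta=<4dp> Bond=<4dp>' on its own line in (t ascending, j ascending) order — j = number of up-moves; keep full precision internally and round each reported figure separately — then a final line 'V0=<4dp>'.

No-arbitrage ⇒ martingale measure with p* = (R−d)/(u−d) = 0.4833.
Payoff layer (t=2): V(2,0)=-27.4560, V(2,1)=45.8040, V(2,2)=178.4640
Node (1,0) S=122.1000: V=(p*·45.8040+(1−p*)·-27.4560)/1.03=7.7214; Δ=(45.8040−-27.4560)/(163.6140−90.3540)=1.0000; B=V−Δ·S=-114.3786
Node (1,1) S=221.1000: V=(p*·178.4640+(1−p*)·45.8040)/1.03=106.7214; Δ=(178.4640−45.8040)/(296.2740−163.6140)=1.0000; B=V−Δ·S=-114.3786
Node (0,0) S=165.0000: V=(p*·106.7214+(1−p*)·7.7214)/1.03=53.9528; Δ=(106.7214−7.7214)/(221.1000−122.1000)=1.0000; B=V−Δ·S=-111.0472
Check: Δ(0,0)·S0 + B(0,0) = 53.9528 = V0.

(0,0): Delta=1.0000 Bond=-111.0472
(1,0): Delta=1.0000 Bond=-114.3786
(1,1): Delta=1.0000 Bond=-114.3786
V0=53.9528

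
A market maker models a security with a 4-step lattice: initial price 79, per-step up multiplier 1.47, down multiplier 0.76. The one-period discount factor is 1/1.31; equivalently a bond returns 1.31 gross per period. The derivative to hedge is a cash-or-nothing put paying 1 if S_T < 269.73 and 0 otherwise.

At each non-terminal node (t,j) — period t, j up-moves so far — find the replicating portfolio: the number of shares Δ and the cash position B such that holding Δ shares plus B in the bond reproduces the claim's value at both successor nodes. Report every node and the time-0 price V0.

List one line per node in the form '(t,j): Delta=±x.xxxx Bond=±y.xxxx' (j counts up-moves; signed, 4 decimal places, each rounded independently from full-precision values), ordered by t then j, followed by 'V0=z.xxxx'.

(0,0): Delta=-0.0037 Bond=0.5085
(1,0): Delta=0.0000 Bond=0.4448
(1,1): Delta=-0.0042 Bond=0.7305
(2,0): Delta=0.0000 Bond=0.5827
(2,1): Delta=0.0000 Bond=0.5827
(2,2): Delta=-0.0049 Bond=1.0659
(3,0): Delta=0.0000 Bond=0.7634
(3,1): Delta=0.0000 Bond=0.7634
(3,2): Delta=0.0000 Bond=0.7634
(3,3): Delta=-0.0056 Bond=1.5805
V0=0.2173

No-arbitrage ⇒ martingale measure with p* = (R−d)/(u−d) = 0.7746.
Terminal values V(4,·): V(4,0)=1.0000, V(4,1)=1.0000, V(4,2)=1.0000, V(4,3)=1.0000, V(4,4)=0.0000
(3,0): S=34.6791. Δ = (V_up−V_dn)/(S_up−S_dn) = (1.0000−1.0000)/(50.9783−26.3561) = 0.0000. V = [p*·1.0000 + (1−p*)·1.0000]/1.31 = 0.7634. B = V − Δ·S = 0.7634.
(3,1): S=67.0767. Δ = (V_up−V_dn)/(S_up−S_dn) = (1.0000−1.0000)/(98.6027−50.9783) = 0.0000. V = [p*·1.0000 + (1−p*)·1.0000]/1.31 = 0.7634. B = V − Δ·S = 0.7634.
(3,2): S=129.7404. Δ = (V_up−V_dn)/(S_up−S_dn) = (1.0000−1.0000)/(190.7184−98.6027) = 0.0000. V = [p*·1.0000 + (1−p*)·1.0000]/1.31 = 0.7634. B = V − Δ·S = 0.7634.
(3,3): S=250.9453. Δ = (V_up−V_dn)/(S_up−S_dn) = (0.0000−1.0000)/(368.8896−190.7184) = -0.0056. V = [p*·0.0000 + (1−p*)·1.0000]/1.31 = 0.1720. B = V − Δ·S = 1.5805.
(2,0): S=45.6304. Δ = (V_up−V_dn)/(S_up−S_dn) = (0.7634−0.7634)/(67.0767−34.6791) = 0.0000. V = [p*·0.7634 + (1−p*)·0.7634]/1.31 = 0.5827. B = V − Δ·S = 0.5827.
(2,1): S=88.2588. Δ = (V_up−V_dn)/(S_up−S_dn) = (0.7634−0.7634)/(129.7404−67.0767) = 0.0000. V = [p*·0.7634 + (1−p*)·0.7634]/1.31 = 0.5827. B = V − Δ·S = 0.5827.
(2,2): S=170.7111. Δ = (V_up−V_dn)/(S_up−S_dn) = (0.1720−0.7634)/(250.9453−129.7404) = -0.0049. V = [p*·0.1720 + (1−p*)·0.7634]/1.31 = 0.2330. B = V − Δ·S = 1.0659.
(1,0): S=60.0400. Δ = (V_up−V_dn)/(S_up−S_dn) = (0.5827−0.5827)/(88.2588−45.6304) = 0.0000. V = [p*·0.5827 + (1−p*)·0.5827]/1.31 = 0.4448. B = V − Δ·S = 0.4448.
(1,1): S=116.1300. Δ = (V_up−V_dn)/(S_up−S_dn) = (0.2330−0.5827)/(170.7111−88.2588) = -0.0042. V = [p*·0.2330 + (1−p*)·0.5827]/1.31 = 0.2380. B = V − Δ·S = 0.7305.
(0,0): S=79.0000. Δ = (V_up−V_dn)/(S_up−S_dn) = (0.2380−0.4448)/(116.1300−60.0400) = -0.0037. V = [p*·0.2380 + (1−p*)·0.4448]/1.31 = 0.2173. B = V − Δ·S = 0.5085.
Root portfolio cost Δ·79+B reproduces V0=0.2173.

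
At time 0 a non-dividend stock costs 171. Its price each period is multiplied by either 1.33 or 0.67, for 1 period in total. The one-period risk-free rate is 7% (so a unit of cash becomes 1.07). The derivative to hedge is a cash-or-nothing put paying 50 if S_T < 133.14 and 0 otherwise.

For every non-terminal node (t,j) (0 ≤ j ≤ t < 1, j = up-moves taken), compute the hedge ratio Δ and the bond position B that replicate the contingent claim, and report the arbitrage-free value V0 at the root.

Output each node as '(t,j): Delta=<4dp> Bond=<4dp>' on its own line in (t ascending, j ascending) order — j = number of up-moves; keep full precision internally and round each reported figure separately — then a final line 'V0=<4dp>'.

Since d<R<u, set p* = (R−d)/(u−d) = 0.6061; price each node as the discounted p*-expectation of its children.
Payoff layer (t=1): V(1,0)=50.0000, V(1,1)=0.0000
Node (0,0) S=171.0000: V=(p*·0.0000+(1−p*)·50.0000)/1.07=18.4084; Δ=(0.0000−50.0000)/(227.4300−114.5700)=-0.4430; B=V−Δ·S=94.1660
Root portfolio cost Δ·171+B reproduces V0=18.4084.

(0,0): Delta=-0.4430 Bond=94.1660
V0=18.4084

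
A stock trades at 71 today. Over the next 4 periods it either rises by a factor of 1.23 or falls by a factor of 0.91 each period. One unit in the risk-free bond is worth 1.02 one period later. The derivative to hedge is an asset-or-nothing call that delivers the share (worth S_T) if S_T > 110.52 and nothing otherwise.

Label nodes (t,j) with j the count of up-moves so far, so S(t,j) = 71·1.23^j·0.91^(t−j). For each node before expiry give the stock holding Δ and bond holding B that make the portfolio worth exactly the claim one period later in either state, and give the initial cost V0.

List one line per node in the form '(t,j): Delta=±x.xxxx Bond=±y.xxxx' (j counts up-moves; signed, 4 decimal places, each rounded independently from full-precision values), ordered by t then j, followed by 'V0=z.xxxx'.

No-arbitrage ⇒ martingale measure with p* = (R−d)/(u−d) = 0.3438.
Terminal values V(4,·): V(4,0)=0.0000, V(4,1)=0.0000, V(4,2)=0.0000, V(4,3)=120.2306, V(4,4)=162.5095
Node (3,0) S=53.5035: V=(p*·0.0000+(1−p*)·0.0000)/1.02=0.0000; Δ=(0.0000−0.0000)/(65.8094−48.6882)=0.0000; B=V−Δ·S=0.0000
Node (3,1) S=72.3180: V=(p*·0.0000+(1−p*)·0.0000)/1.02=0.0000; Δ=(0.0000−0.0000)/(88.9511−65.8094)=0.0000; B=V−Δ·S=0.0000
Node (3,2) S=97.7485: V=(p*·120.2306+(1−p*)·0.0000)/1.02=40.5189; Δ=(120.2306−0.0000)/(120.2306−88.9511)=3.8438; B=V−Δ·S=-335.2018
Node (3,3) S=132.1216: V=(p*·162.5095+(1−p*)·120.2306)/1.02=132.1216; Δ=(162.5095−120.2306)/(162.5095−120.2306)=1.0000; B=V−Δ·S=0.0000
Node (2,0) S=58.7951: V=(p*·0.0000+(1−p*)·0.0000)/1.02=0.0000; Δ=(0.0000−0.0000)/(72.3180−53.5035)=0.0000; B=V−Δ·S=0.0000
Node (2,1) S=79.4703: V=(p*·40.5189+(1−p*)·0.0000)/1.02=13.6553; Δ=(40.5189−0.0000)/(97.7485−72.3180)=1.5933; B=V−Δ·S=-112.9663
Node (2,2) S=107.4159: V=(p*·132.1216+(1−p*)·40.5189)/1.02=70.5954; Δ=(132.1216−40.5189)/(132.1216−97.7485)=2.6650; B=V−Δ·S=-215.6629
Node (1,0) S=64.6100: V=(p*·13.6553+(1−p*)·0.0000)/1.02=4.6020; Δ=(13.6553−0.0000)/(79.4703−58.7951)=0.6605; B=V−Δ·S=-38.0707
Node (1,1) S=87.3300: V=(p*·70.5954+(1−p*)·13.6553)/1.02=32.5769; Δ=(70.5954−13.6553)/(107.4159−79.4703)=2.0375; B=V−Δ·S=-145.3610
Node (0,0) S=71.0000: V=(p*·32.5769+(1−p*)·4.6020)/1.02=13.9396; Δ=(32.5769−4.6020)/(87.3300−64.6100)=1.2313; B=V−Δ·S=-73.4821
Each (Δ,B) replicates both successor values, so the strategy is self-financing and V0 is arbitrage-free.

(0,0): Delta=1.2313 Bond=-73.4821
(1,0): Delta=0.6605 Bond=-38.0707
(1,1): Delta=2.0375 Bond=-145.3610
(2,0): Delta=0.0000 Bond=0.0000
(2,1): Delta=1.5933 Bond=-112.9663
(2,2): Delta=2.6650 Bond=-215.6629
(3,0): Delta=0.0000 Bond=0.0000
(3,1): Delta=0.0000 Bond=0.0000
(3,2): Delta=3.8437 Bond=-335.2018
(3,3): Delta=1.0000 Bond=0.0000
V0=13.9396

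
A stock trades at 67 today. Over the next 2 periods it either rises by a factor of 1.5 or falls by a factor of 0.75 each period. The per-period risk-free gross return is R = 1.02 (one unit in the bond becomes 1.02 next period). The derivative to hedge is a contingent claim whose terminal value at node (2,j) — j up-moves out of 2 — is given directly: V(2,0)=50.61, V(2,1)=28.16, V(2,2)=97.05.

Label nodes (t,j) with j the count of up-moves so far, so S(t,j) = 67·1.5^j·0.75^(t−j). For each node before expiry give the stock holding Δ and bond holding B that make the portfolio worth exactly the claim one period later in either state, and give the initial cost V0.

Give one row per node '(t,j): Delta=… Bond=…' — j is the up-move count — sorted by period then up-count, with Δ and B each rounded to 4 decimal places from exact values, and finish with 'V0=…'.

Under the risk-neutral measure, an up-move has probability p* = (R−d)/(u−d) = 0.3600 and values discount at R = 1.02.
Terminal values V(2,·): V(2,0)=50.6100, V(2,1)=28.1600, V(2,2)=97.0500
Node (1,0) S=50.2500: V=(p*·28.1600+(1−p*)·50.6100)/1.02=41.6941; Δ=(28.1600−50.6100)/(75.3750−37.6875)=-0.5957; B=V−Δ·S=71.6275
Node (1,1) S=100.5000: V=(p*·97.0500+(1−p*)·28.1600)/1.02=51.9220; Δ=(97.0500−28.1600)/(150.7500−75.3750)=0.9140; B=V−Δ·S=-39.9314
Node (0,0) S=67.0000: V=(p*·51.9220+(1−p*)·41.6941)/1.02=44.4864; Δ=(51.9220−41.6941)/(100.5000−50.2500)=0.2035; B=V−Δ·S=30.8493
Self-financing check: at every node Δ·S+B equals the discounted successor values.

(0,0): Delta=0.2035 Bond=30.8493
(1,0): Delta=-0.5957 Bond=71.6275
(1,1): Delta=0.9140 Bond=-39.9314
V0=44.4864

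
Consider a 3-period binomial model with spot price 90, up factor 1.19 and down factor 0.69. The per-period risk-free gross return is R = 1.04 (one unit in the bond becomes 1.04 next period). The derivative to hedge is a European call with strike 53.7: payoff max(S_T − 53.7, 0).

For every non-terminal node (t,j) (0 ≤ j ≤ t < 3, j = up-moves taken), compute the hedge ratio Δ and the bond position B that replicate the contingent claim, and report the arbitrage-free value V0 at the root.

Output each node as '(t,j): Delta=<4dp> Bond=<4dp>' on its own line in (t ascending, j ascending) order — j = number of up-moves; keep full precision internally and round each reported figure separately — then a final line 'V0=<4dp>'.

No-arbitrage ⇒ martingale measure with p* = (R−d)/(u−d) = 0.7000.
Payoff layer (t=3): V(3,0)=0.0000, V(3,1)=0.0000, V(3,2)=34.2398, V(3,3)=97.9643
  t=2,j=0: stock 42.8490 → up 50.9903 (V=0.0000), down 29.5658 (V=0.0000). Price 0.0000; hedge Δ=0.0000, bond B=0.0000.
  t=2,j=1: stock 73.8990 → up 87.9398 (V=34.2398), down 50.9903 (V=0.0000). Price 23.0460; hedge Δ=0.9267, bond B=-45.4336.
  t=2,j=2: stock 127.4490 → up 151.6643 (V=97.9643), down 87.9398 (V=34.2398). Price 75.8144; hedge Δ=1.0000, bond B=-51.6346.
  t=1,j=0: stock 62.1000 → up 73.8990 (V=23.0460), down 42.8490 (V=0.0000). Price 15.5117; hedge Δ=0.7422, bond B=-30.5803.
  t=1,j=1: stock 107.1000 → up 127.4490 (V=75.8144), down 73.8990 (V=23.0460). Price 57.6768; hedge Δ=0.9854, bond B=-47.8599.
  t=0,j=0: stock 90.0000 → up 107.1000 (V=57.6768), down 62.1000 (V=15.5117). Price 43.2955; hedge Δ=0.9370, bond B=-41.0346.
Root portfolio cost Δ·90+B reproduces V0=43.2955.

(0,0): Delta=0.9370 Bond=-41.0346
(1,0): Delta=0.7422 Bond=-30.5803
(1,1): Delta=0.9854 Bond=-47.8599
(2,0): Delta=0.0000 Bond=0.0000
(2,1): Delta=0.9267 Bond=-45.4336
(2,2): Delta=1.0000 Bond=-51.6346
V0=43.2955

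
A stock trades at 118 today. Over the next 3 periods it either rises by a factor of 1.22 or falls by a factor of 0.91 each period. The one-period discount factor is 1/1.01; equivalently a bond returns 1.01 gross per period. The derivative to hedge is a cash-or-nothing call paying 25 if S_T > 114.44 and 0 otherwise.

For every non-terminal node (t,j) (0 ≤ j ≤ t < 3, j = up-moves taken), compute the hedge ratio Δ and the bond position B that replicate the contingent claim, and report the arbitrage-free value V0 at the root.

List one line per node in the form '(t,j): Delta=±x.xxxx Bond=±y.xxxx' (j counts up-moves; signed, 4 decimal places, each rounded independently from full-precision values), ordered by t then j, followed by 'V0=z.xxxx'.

The replicating-portfolio and risk-neutral prices coincide; use p* = (1.01−0.91)/(1.22−0.91) = 0.3226 for the latter.
Terminal payoffs: V(3,0)=0.0000, V(3,1)=25.0000, V(3,2)=25.0000, V(3,3)=25.0000
(2,0): S=97.7158. Δ = (V_up−V_dn)/(S_up−S_dn) = (25.0000−0.0000)/(119.2133−88.9214) = 0.8253. V = [p*·25.0000 + (1−p*)·0.0000]/1.01 = 7.9847. B = V − Δ·S = -72.6605.
(2,1): S=131.0036. Δ = (V_up−V_dn)/(S_up−S_dn) = (25.0000−25.0000)/(159.8244−119.2133) = 0.0000. V = [p*·25.0000 + (1−p*)·25.0000]/1.01 = 24.7525. B = V − Δ·S = 24.7525.
(2,2): S=175.6312. Δ = (V_up−V_dn)/(S_up−S_dn) = (25.0000−25.0000)/(214.2701−159.8244) = 0.0000. V = [p*·25.0000 + (1−p*)·25.0000]/1.01 = 24.7525. B = V − Δ·S = 24.7525.
(1,0): S=107.3800. Δ = (V_up−V_dn)/(S_up−S_dn) = (24.7525−7.9847)/(131.0036−97.7158) = 0.5037. V = [p*·24.7525 + (1−p*)·7.9847]/1.01 = 13.2610. B = V − Δ·S = -40.8287.
(1,1): S=143.9600. Δ = (V_up−V_dn)/(S_up−S_dn) = (24.7525−24.7525)/(175.6312−131.0036) = 0.0000. V = [p*·24.7525 + (1−p*)·24.7525]/1.01 = 24.5074. B = V − Δ·S = 24.5074.
(0,0): S=118.0000. Δ = (V_up−V_dn)/(S_up−S_dn) = (24.5074−13.2610)/(143.9600−107.3800) = 0.3074. V = [p*·24.5074 + (1−p*)·13.2610]/1.01 = 16.7217. B = V − Δ·S = -19.5569.
Self-financing check: at every node Δ·S+B equals the discounted successor values.

(0,0): Delta=0.3074 Bond=-19.5569
(1,0): Delta=0.5037 Bond=-40.8287
(1,1): Delta=0.0000 Bond=24.5074
(2,0): Delta=0.8253 Bond=-72.6605
(2,1): Delta=0.0000 Bond=24.7525
(2,2): Delta=0.0000 Bond=24.7525
V0=16.7217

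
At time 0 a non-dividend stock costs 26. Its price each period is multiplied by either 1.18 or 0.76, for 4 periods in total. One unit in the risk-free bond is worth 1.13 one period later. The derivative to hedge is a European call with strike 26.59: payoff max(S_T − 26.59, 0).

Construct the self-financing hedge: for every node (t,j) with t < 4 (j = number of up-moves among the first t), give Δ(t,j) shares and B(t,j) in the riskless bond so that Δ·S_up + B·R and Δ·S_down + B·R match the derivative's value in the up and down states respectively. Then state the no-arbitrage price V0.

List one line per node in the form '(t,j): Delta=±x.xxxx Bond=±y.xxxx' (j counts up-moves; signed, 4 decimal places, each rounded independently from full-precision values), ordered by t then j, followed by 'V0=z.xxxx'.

(0,0): Delta=0.8819 Bond=-12.9573
(1,0): Delta=0.4303 Bond=-5.7192
(1,1): Delta=0.9212 Bond=-15.8474
(2,0): Delta=0.0000 Bond=0.0000
(2,1): Delta=0.4678 Bond=-7.3361
(2,2): Delta=0.9606 Bond=-19.3362
(3,0): Delta=0.0000 Bond=0.0000
(3,1): Delta=0.0000 Bond=0.0000
(3,2): Delta=0.5085 Bond=-9.4100
(3,3): Delta=1.0000 Bond=-23.5310
V0=9.9718

Risk-neutral probability p* = (R−d)/(u−d) = (1.13−0.76)/(1.18−0.76) = 0.8810.
Terminal values V(4,·): V(4,0)=0.0000, V(4,1)=0.0000, V(4,2)=0.0000, V(4,3)=5.8763, V(4,4)=23.8182
  t=3,j=0: stock 11.4134 → up 13.4678 (V=0.0000), down 8.6742 (V=0.0000). Price 0.0000; hedge Δ=0.0000, bond B=0.0000.
  t=3,j=1: stock 17.7208 → up 20.9105 (V=0.0000), down 13.4678 (V=0.0000). Price 0.0000; hedge Δ=0.0000, bond B=0.0000.
  t=3,j=2: stock 27.5138 → up 32.4663 (V=5.8763), down 20.9105 (V=0.0000). Price 4.5812; hedge Δ=0.5085, bond B=-9.4100.
  t=3,j=3: stock 42.7188 → up 50.4082 (V=23.8182), down 32.4663 (V=5.8763). Price 19.1879; hedge Δ=1.0000, bond B=-23.5310.
  t=2,j=0: stock 15.0176 → up 17.7208 (V=0.0000), down 11.4134 (V=0.0000). Price 0.0000; hedge Δ=0.0000, bond B=0.0000.
  t=2,j=1: stock 23.3168 → up 27.5138 (V=4.5812), down 17.7208 (V=0.0000). Price 3.5715; hedge Δ=0.4678, bond B=-7.3361.
  t=2,j=2: stock 36.2024 → up 42.7188 (V=19.1879), down 27.5138 (V=4.5812). Price 15.4416; hedge Δ=0.9606, bond B=-19.3362.
  t=1,j=0: stock 19.7600 → up 23.3168 (V=3.5715), down 15.0176 (V=0.0000). Price 2.7844; hedge Δ=0.4303, bond B=-5.7192.
  t=1,j=1: stock 30.6800 → up 36.2024 (V=15.4416), down 23.3168 (V=3.5715). Price 12.4146; hedge Δ=0.9212, bond B=-15.8474.
  t=0,j=0: stock 26.0000 → up 30.6800 (V=12.4146), down 19.7600 (V=2.7844). Price 9.9718; hedge Δ=0.8819, bond B=-12.9573.
Check: Δ(0,0)·S0 + B(0,0) = 9.9718 = V0.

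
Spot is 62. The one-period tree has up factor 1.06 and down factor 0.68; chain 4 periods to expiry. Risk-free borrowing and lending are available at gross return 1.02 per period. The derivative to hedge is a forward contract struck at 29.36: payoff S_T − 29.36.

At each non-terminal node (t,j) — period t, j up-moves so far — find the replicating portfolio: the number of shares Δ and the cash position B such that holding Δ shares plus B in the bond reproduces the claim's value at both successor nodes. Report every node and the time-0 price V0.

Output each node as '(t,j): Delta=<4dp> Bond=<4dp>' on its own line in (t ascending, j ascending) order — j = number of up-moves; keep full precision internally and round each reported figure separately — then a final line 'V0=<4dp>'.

Risk-neutral probability p* = (R−d)/(u−d) = (1.02−0.68)/(1.06−0.68) = 0.8947.
Terminal payoffs: V(4,0)=-16.1035, V(4,1)=-8.6955, V(4,2)=2.8523, V(4,3)=20.8532, V(4,4)=48.9136
(3,0): S=19.4948. Δ = (V_up−V_dn)/(S_up−S_dn) = (-8.6955−-16.1035)/(20.6645−13.2565) = 1.0000. V = [p*·-8.6955 + (1−p*)·-16.1035]/1.02 = -9.2895. B = V − Δ·S = -28.7843.
(3,1): S=30.3889. Δ = (V_up−V_dn)/(S_up−S_dn) = (2.8523−-8.6955)/(32.2123−20.6645) = 1.0000. V = [p*·2.8523 + (1−p*)·-8.6955]/1.02 = 1.6046. B = V − Δ·S = -28.7843.
(3,2): S=47.3710. Δ = (V_up−V_dn)/(S_up−S_dn) = (20.8532−2.8523)/(50.2132−32.2123) = 1.0000. V = [p*·20.8532 + (1−p*)·2.8523]/1.02 = 18.5867. B = V − Δ·S = -28.7843.
(3,3): S=73.8430. Δ = (V_up−V_dn)/(S_up−S_dn) = (48.9136−20.8532)/(78.2736−50.2132) = 1.0000. V = [p*·48.9136 + (1−p*)·20.8532]/1.02 = 45.0587. B = V − Δ·S = -28.7843.
(2,0): S=28.6688. Δ = (V_up−V_dn)/(S_up−S_dn) = (1.6046−-9.2895)/(30.3889−19.4948) = 1.0000. V = [p*·1.6046 + (1−p*)·-9.2895]/1.02 = 0.4489. B = V − Δ·S = -28.2199.
(2,1): S=44.6896. Δ = (V_up−V_dn)/(S_up−S_dn) = (18.5867−1.6046)/(47.3710−30.3889) = 1.0000. V = [p*·18.5867 + (1−p*)·1.6046]/1.02 = 16.4697. B = V − Δ·S = -28.2199.
(2,2): S=69.6632. Δ = (V_up−V_dn)/(S_up−S_dn) = (45.0587−18.5867)/(73.8430−47.3710) = 1.0000. V = [p*·45.0587 + (1−p*)·18.5867]/1.02 = 41.4433. B = V − Δ·S = -28.2199.
(1,0): S=42.1600. Δ = (V_up−V_dn)/(S_up−S_dn) = (16.4697−0.4489)/(44.6896−28.6688) = 1.0000. V = [p*·16.4697 + (1−p*)·0.4489]/1.02 = 14.4934. B = V − Δ·S = -27.6666.
(1,1): S=65.7200. Δ = (V_up−V_dn)/(S_up−S_dn) = (41.4433−16.4697)/(69.6632−44.6896) = 1.0000. V = [p*·41.4433 + (1−p*)·16.4697]/1.02 = 38.0534. B = V − Δ·S = -27.6666.
(0,0): S=62.0000. Δ = (V_up−V_dn)/(S_up−S_dn) = (38.0534−14.4934)/(65.7200−42.1600) = 1.0000. V = [p*·38.0534 + (1−p*)·14.4934]/1.02 = 34.8759. B = V − Δ·S = -27.1241.
Root portfolio cost Δ·62+B reproduces V0=34.8759.

(0,0): Delta=1.0000 Bond=-27.1241
(1,0): Delta=1.0000 Bond=-27.6666
(1,1): Delta=1.0000 Bond=-27.6666
(2,0): Delta=1.0000 Bond=-28.2199
(2,1): Delta=1.0000 Bond=-28.2199
(2,2): Delta=1.0000 Bond=-28.2199
(3,0): Delta=1.0000 Bond=-28.7843
(3,1): Delta=1.0000 Bond=-28.7843
(3,2): Delta=1.0000 Bond=-28.7843
(3,3): Delta=1.0000 Bond=-28.7843
V0=34.8759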